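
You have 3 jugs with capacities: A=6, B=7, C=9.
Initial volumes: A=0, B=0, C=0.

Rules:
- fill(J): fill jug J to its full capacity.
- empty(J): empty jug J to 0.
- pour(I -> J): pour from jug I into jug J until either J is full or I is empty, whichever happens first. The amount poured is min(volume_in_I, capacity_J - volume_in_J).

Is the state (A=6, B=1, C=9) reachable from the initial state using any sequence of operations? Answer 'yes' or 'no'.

Answer: yes

Derivation:
BFS from (A=0, B=0, C=0):
  1. fill(B) -> (A=0 B=7 C=0)
  2. fill(C) -> (A=0 B=7 C=9)
  3. pour(B -> A) -> (A=6 B=1 C=9)
Target reached → yes.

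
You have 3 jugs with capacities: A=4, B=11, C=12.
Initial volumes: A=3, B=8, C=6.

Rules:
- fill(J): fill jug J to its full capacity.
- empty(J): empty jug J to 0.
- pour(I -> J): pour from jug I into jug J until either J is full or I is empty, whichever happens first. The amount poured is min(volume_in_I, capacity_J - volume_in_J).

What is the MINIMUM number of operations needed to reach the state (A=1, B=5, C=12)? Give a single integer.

Answer: 3

Derivation:
BFS from (A=3, B=8, C=6). One shortest path:
  1. fill(A) -> (A=4 B=8 C=6)
  2. pour(A -> B) -> (A=1 B=11 C=6)
  3. pour(B -> C) -> (A=1 B=5 C=12)
Reached target in 3 moves.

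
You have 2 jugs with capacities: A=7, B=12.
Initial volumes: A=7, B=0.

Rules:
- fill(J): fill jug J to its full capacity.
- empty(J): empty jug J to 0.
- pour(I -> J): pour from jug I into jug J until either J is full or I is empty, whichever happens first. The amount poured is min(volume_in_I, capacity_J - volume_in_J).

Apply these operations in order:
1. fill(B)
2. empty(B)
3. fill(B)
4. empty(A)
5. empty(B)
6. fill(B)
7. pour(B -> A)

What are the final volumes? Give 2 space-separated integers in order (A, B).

Step 1: fill(B) -> (A=7 B=12)
Step 2: empty(B) -> (A=7 B=0)
Step 3: fill(B) -> (A=7 B=12)
Step 4: empty(A) -> (A=0 B=12)
Step 5: empty(B) -> (A=0 B=0)
Step 6: fill(B) -> (A=0 B=12)
Step 7: pour(B -> A) -> (A=7 B=5)

Answer: 7 5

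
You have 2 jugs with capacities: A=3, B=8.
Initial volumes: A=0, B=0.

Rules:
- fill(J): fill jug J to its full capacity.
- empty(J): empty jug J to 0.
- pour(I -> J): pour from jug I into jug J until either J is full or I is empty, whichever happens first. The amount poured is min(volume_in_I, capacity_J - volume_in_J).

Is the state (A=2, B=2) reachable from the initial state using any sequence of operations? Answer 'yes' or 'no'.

Answer: no

Derivation:
BFS explored all 22 reachable states.
Reachable set includes: (0,0), (0,1), (0,2), (0,3), (0,4), (0,5), (0,6), (0,7), (0,8), (1,0), (1,8), (2,0) ...
Target (A=2, B=2) not in reachable set → no.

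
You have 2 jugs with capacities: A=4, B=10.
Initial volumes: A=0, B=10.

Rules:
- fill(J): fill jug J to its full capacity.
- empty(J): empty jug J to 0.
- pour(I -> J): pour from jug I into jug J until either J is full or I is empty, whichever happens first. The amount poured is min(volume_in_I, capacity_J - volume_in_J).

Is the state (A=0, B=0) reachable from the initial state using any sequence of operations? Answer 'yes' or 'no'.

Answer: yes

Derivation:
BFS from (A=0, B=10):
  1. empty(B) -> (A=0 B=0)
Target reached → yes.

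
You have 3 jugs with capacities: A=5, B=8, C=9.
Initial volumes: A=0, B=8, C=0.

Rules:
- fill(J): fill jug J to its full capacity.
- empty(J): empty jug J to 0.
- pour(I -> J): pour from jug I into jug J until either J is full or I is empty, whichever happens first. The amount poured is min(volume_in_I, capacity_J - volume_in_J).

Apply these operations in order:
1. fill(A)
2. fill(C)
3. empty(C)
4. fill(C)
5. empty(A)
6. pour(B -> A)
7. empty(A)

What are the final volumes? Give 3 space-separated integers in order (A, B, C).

Answer: 0 3 9

Derivation:
Step 1: fill(A) -> (A=5 B=8 C=0)
Step 2: fill(C) -> (A=5 B=8 C=9)
Step 3: empty(C) -> (A=5 B=8 C=0)
Step 4: fill(C) -> (A=5 B=8 C=9)
Step 5: empty(A) -> (A=0 B=8 C=9)
Step 6: pour(B -> A) -> (A=5 B=3 C=9)
Step 7: empty(A) -> (A=0 B=3 C=9)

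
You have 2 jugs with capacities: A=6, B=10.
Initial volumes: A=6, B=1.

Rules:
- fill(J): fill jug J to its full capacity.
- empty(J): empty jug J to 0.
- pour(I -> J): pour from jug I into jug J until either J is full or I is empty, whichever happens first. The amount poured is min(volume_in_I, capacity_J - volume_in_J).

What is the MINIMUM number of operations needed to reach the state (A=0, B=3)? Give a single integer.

Answer: 5

Derivation:
BFS from (A=6, B=1). One shortest path:
  1. pour(A -> B) -> (A=0 B=7)
  2. fill(A) -> (A=6 B=7)
  3. pour(A -> B) -> (A=3 B=10)
  4. empty(B) -> (A=3 B=0)
  5. pour(A -> B) -> (A=0 B=3)
Reached target in 5 moves.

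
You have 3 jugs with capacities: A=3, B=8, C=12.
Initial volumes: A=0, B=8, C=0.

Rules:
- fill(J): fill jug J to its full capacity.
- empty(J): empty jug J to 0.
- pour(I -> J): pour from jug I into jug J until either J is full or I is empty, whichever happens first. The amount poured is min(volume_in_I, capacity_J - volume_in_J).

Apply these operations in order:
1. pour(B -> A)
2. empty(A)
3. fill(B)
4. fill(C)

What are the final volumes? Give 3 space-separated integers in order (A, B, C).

Step 1: pour(B -> A) -> (A=3 B=5 C=0)
Step 2: empty(A) -> (A=0 B=5 C=0)
Step 3: fill(B) -> (A=0 B=8 C=0)
Step 4: fill(C) -> (A=0 B=8 C=12)

Answer: 0 8 12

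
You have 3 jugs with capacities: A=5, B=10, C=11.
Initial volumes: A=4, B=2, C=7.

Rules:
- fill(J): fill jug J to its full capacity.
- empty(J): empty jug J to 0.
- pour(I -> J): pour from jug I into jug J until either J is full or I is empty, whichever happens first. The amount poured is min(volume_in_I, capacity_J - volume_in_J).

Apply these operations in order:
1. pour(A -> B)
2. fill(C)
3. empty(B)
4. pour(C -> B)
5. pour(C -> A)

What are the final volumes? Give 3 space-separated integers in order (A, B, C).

Answer: 1 10 0

Derivation:
Step 1: pour(A -> B) -> (A=0 B=6 C=7)
Step 2: fill(C) -> (A=0 B=6 C=11)
Step 3: empty(B) -> (A=0 B=0 C=11)
Step 4: pour(C -> B) -> (A=0 B=10 C=1)
Step 5: pour(C -> A) -> (A=1 B=10 C=0)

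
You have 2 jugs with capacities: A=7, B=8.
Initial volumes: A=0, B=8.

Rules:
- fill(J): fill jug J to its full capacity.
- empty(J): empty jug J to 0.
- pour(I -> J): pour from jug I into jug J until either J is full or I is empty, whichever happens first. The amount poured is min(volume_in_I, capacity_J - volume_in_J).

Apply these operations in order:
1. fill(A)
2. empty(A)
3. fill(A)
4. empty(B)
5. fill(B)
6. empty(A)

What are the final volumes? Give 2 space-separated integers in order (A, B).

Answer: 0 8

Derivation:
Step 1: fill(A) -> (A=7 B=8)
Step 2: empty(A) -> (A=0 B=8)
Step 3: fill(A) -> (A=7 B=8)
Step 4: empty(B) -> (A=7 B=0)
Step 5: fill(B) -> (A=7 B=8)
Step 6: empty(A) -> (A=0 B=8)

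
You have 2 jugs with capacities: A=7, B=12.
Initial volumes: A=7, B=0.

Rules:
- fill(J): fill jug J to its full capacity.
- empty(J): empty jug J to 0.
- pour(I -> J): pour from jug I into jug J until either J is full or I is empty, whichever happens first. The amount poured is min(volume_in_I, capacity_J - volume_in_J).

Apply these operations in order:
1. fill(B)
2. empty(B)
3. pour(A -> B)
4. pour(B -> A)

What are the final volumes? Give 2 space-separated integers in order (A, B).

Answer: 7 0

Derivation:
Step 1: fill(B) -> (A=7 B=12)
Step 2: empty(B) -> (A=7 B=0)
Step 3: pour(A -> B) -> (A=0 B=7)
Step 4: pour(B -> A) -> (A=7 B=0)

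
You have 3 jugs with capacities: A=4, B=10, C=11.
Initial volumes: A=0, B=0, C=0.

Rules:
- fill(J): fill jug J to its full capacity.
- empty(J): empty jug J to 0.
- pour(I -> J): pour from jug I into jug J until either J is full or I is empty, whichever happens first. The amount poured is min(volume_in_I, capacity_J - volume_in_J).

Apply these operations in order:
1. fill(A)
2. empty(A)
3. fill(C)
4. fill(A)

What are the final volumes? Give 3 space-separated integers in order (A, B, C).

Answer: 4 0 11

Derivation:
Step 1: fill(A) -> (A=4 B=0 C=0)
Step 2: empty(A) -> (A=0 B=0 C=0)
Step 3: fill(C) -> (A=0 B=0 C=11)
Step 4: fill(A) -> (A=4 B=0 C=11)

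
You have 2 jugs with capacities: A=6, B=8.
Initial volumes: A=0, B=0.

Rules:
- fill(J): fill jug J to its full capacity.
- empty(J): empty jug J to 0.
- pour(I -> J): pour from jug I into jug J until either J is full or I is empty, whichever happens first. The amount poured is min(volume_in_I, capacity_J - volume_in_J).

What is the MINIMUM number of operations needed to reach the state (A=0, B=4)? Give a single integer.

Answer: 6

Derivation:
BFS from (A=0, B=0). One shortest path:
  1. fill(A) -> (A=6 B=0)
  2. pour(A -> B) -> (A=0 B=6)
  3. fill(A) -> (A=6 B=6)
  4. pour(A -> B) -> (A=4 B=8)
  5. empty(B) -> (A=4 B=0)
  6. pour(A -> B) -> (A=0 B=4)
Reached target in 6 moves.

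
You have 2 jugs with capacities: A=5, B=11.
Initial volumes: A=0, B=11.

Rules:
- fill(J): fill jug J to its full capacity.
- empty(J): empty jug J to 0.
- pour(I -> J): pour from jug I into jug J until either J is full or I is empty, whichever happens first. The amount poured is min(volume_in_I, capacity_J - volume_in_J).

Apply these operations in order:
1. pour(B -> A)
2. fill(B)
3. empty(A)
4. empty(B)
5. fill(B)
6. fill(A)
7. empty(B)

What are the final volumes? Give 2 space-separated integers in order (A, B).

Answer: 5 0

Derivation:
Step 1: pour(B -> A) -> (A=5 B=6)
Step 2: fill(B) -> (A=5 B=11)
Step 3: empty(A) -> (A=0 B=11)
Step 4: empty(B) -> (A=0 B=0)
Step 5: fill(B) -> (A=0 B=11)
Step 6: fill(A) -> (A=5 B=11)
Step 7: empty(B) -> (A=5 B=0)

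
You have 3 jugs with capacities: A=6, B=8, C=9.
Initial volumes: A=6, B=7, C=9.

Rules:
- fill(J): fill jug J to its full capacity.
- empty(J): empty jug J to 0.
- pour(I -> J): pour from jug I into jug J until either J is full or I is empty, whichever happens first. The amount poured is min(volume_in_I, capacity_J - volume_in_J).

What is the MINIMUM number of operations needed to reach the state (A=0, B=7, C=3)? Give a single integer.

BFS from (A=6, B=7, C=9). One shortest path:
  1. empty(A) -> (A=0 B=7 C=9)
  2. pour(C -> A) -> (A=6 B=7 C=3)
  3. empty(A) -> (A=0 B=7 C=3)
Reached target in 3 moves.

Answer: 3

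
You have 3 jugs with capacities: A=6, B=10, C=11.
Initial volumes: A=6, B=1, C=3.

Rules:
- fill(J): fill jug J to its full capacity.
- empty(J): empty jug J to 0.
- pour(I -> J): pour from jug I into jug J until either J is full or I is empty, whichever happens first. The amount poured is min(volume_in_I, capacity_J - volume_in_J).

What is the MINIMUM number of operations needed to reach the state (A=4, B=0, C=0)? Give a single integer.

BFS from (A=6, B=1, C=3). One shortest path:
  1. empty(A) -> (A=0 B=1 C=3)
  2. pour(B -> A) -> (A=1 B=0 C=3)
  3. pour(C -> A) -> (A=4 B=0 C=0)
Reached target in 3 moves.

Answer: 3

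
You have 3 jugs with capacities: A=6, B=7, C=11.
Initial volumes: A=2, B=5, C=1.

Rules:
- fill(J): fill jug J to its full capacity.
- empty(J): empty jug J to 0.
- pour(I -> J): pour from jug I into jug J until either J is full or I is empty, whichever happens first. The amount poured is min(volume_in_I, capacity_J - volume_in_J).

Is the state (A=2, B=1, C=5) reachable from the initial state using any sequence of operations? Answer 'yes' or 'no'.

BFS explored all 373 reachable states.
Reachable set includes: (0,0,0), (0,0,1), (0,0,2), (0,0,3), (0,0,4), (0,0,5), (0,0,6), (0,0,7), (0,0,8), (0,0,9), (0,0,10), (0,0,11) ...
Target (A=2, B=1, C=5) not in reachable set → no.

Answer: no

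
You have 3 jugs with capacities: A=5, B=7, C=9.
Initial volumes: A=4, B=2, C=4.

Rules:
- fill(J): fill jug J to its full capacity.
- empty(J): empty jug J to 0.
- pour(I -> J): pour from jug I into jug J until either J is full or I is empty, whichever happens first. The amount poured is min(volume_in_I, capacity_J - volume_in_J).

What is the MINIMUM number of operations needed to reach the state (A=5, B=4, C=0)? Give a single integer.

BFS from (A=4, B=2, C=4). One shortest path:
  1. fill(A) -> (A=5 B=2 C=4)
  2. empty(B) -> (A=5 B=0 C=4)
  3. pour(C -> B) -> (A=5 B=4 C=0)
Reached target in 3 moves.

Answer: 3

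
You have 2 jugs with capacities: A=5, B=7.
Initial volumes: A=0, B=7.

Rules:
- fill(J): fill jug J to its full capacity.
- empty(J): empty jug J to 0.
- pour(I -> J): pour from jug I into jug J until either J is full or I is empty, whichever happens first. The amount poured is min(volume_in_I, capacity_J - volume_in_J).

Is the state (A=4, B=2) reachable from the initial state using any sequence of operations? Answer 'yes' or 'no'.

BFS explored all 24 reachable states.
Reachable set includes: (0,0), (0,1), (0,2), (0,3), (0,4), (0,5), (0,6), (0,7), (1,0), (1,7), (2,0), (2,7) ...
Target (A=4, B=2) not in reachable set → no.

Answer: no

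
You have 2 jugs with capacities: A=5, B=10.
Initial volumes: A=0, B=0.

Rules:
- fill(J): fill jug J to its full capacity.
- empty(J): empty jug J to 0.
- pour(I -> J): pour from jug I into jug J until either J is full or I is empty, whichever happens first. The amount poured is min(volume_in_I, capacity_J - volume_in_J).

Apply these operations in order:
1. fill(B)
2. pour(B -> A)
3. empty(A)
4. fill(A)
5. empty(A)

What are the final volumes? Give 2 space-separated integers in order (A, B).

Step 1: fill(B) -> (A=0 B=10)
Step 2: pour(B -> A) -> (A=5 B=5)
Step 3: empty(A) -> (A=0 B=5)
Step 4: fill(A) -> (A=5 B=5)
Step 5: empty(A) -> (A=0 B=5)

Answer: 0 5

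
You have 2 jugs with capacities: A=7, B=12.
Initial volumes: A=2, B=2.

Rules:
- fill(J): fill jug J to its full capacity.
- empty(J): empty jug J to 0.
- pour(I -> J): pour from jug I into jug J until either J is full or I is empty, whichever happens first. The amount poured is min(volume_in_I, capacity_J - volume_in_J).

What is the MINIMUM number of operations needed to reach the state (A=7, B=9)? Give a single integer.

BFS from (A=2, B=2). One shortest path:
  1. fill(A) -> (A=7 B=2)
  2. pour(A -> B) -> (A=0 B=9)
  3. fill(A) -> (A=7 B=9)
Reached target in 3 moves.

Answer: 3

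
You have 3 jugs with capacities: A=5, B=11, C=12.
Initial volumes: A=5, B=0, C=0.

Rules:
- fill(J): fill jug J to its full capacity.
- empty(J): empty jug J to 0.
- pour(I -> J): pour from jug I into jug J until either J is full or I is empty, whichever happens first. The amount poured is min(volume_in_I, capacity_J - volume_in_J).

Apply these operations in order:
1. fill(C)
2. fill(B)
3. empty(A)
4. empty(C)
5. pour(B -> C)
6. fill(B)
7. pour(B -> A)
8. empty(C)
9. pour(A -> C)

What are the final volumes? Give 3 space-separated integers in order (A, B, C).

Answer: 0 6 5

Derivation:
Step 1: fill(C) -> (A=5 B=0 C=12)
Step 2: fill(B) -> (A=5 B=11 C=12)
Step 3: empty(A) -> (A=0 B=11 C=12)
Step 4: empty(C) -> (A=0 B=11 C=0)
Step 5: pour(B -> C) -> (A=0 B=0 C=11)
Step 6: fill(B) -> (A=0 B=11 C=11)
Step 7: pour(B -> A) -> (A=5 B=6 C=11)
Step 8: empty(C) -> (A=5 B=6 C=0)
Step 9: pour(A -> C) -> (A=0 B=6 C=5)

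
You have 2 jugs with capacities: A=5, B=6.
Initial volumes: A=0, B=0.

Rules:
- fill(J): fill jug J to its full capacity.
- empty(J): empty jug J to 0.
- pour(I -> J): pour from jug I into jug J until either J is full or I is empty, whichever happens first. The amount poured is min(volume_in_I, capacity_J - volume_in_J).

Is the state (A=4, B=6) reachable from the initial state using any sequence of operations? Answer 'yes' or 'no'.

BFS from (A=0, B=0):
  1. fill(A) -> (A=5 B=0)
  2. pour(A -> B) -> (A=0 B=5)
  3. fill(A) -> (A=5 B=5)
  4. pour(A -> B) -> (A=4 B=6)
Target reached → yes.

Answer: yes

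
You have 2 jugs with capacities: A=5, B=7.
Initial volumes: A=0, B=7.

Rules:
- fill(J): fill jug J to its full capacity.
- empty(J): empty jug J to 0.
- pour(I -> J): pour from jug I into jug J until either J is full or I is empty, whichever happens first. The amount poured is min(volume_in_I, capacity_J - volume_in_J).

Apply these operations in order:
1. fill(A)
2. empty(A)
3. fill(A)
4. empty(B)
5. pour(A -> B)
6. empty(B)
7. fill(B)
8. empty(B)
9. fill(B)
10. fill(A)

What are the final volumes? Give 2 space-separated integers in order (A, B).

Answer: 5 7

Derivation:
Step 1: fill(A) -> (A=5 B=7)
Step 2: empty(A) -> (A=0 B=7)
Step 3: fill(A) -> (A=5 B=7)
Step 4: empty(B) -> (A=5 B=0)
Step 5: pour(A -> B) -> (A=0 B=5)
Step 6: empty(B) -> (A=0 B=0)
Step 7: fill(B) -> (A=0 B=7)
Step 8: empty(B) -> (A=0 B=0)
Step 9: fill(B) -> (A=0 B=7)
Step 10: fill(A) -> (A=5 B=7)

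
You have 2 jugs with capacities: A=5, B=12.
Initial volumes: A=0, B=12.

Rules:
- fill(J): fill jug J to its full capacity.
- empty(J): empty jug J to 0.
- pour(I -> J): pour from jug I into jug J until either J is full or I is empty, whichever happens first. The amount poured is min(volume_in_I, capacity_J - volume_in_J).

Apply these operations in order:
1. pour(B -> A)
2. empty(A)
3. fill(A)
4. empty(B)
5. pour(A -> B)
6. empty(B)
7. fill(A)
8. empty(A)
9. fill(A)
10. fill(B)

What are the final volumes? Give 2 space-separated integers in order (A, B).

Answer: 5 12

Derivation:
Step 1: pour(B -> A) -> (A=5 B=7)
Step 2: empty(A) -> (A=0 B=7)
Step 3: fill(A) -> (A=5 B=7)
Step 4: empty(B) -> (A=5 B=0)
Step 5: pour(A -> B) -> (A=0 B=5)
Step 6: empty(B) -> (A=0 B=0)
Step 7: fill(A) -> (A=5 B=0)
Step 8: empty(A) -> (A=0 B=0)
Step 9: fill(A) -> (A=5 B=0)
Step 10: fill(B) -> (A=5 B=12)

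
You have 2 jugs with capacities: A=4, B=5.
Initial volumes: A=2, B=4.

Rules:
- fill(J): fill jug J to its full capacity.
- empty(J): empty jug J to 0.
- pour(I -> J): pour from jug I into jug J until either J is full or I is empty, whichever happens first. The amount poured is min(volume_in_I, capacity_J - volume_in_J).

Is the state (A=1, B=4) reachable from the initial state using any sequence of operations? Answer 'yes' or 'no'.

BFS explored all 19 reachable states.
Reachable set includes: (0,0), (0,1), (0,2), (0,3), (0,4), (0,5), (1,0), (1,5), (2,0), (2,4), (2,5), (3,0) ...
Target (A=1, B=4) not in reachable set → no.

Answer: no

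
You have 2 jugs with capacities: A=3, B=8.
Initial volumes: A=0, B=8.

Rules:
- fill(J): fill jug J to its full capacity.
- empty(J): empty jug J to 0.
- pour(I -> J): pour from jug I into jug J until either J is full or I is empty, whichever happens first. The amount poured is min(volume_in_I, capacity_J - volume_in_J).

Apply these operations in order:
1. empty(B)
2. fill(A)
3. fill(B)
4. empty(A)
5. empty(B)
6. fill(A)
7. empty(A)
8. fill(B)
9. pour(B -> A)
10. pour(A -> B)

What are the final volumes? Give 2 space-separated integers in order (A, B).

Step 1: empty(B) -> (A=0 B=0)
Step 2: fill(A) -> (A=3 B=0)
Step 3: fill(B) -> (A=3 B=8)
Step 4: empty(A) -> (A=0 B=8)
Step 5: empty(B) -> (A=0 B=0)
Step 6: fill(A) -> (A=3 B=0)
Step 7: empty(A) -> (A=0 B=0)
Step 8: fill(B) -> (A=0 B=8)
Step 9: pour(B -> A) -> (A=3 B=5)
Step 10: pour(A -> B) -> (A=0 B=8)

Answer: 0 8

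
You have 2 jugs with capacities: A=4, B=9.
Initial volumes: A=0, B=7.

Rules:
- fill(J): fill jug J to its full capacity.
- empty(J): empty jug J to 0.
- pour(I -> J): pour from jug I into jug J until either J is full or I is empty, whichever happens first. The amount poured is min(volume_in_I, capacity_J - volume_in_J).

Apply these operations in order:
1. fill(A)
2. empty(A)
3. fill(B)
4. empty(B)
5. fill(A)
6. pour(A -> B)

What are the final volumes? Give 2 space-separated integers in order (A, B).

Step 1: fill(A) -> (A=4 B=7)
Step 2: empty(A) -> (A=0 B=7)
Step 3: fill(B) -> (A=0 B=9)
Step 4: empty(B) -> (A=0 B=0)
Step 5: fill(A) -> (A=4 B=0)
Step 6: pour(A -> B) -> (A=0 B=4)

Answer: 0 4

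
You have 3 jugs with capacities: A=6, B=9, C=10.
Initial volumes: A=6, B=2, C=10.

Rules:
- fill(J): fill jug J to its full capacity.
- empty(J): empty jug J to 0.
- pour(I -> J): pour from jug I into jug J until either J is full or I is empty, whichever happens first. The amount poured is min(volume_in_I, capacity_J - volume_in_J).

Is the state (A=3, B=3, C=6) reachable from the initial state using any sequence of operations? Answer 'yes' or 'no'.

Answer: no

Derivation:
BFS explored all 410 reachable states.
Reachable set includes: (0,0,0), (0,0,1), (0,0,2), (0,0,3), (0,0,4), (0,0,5), (0,0,6), (0,0,7), (0,0,8), (0,0,9), (0,0,10), (0,1,0) ...
Target (A=3, B=3, C=6) not in reachable set → no.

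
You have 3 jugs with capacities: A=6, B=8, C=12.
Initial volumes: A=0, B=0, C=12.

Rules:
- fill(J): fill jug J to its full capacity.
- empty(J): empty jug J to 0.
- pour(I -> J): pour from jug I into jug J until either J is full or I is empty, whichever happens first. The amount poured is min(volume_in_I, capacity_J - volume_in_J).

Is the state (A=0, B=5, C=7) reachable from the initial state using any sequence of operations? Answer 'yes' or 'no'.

BFS explored all 110 reachable states.
Reachable set includes: (0,0,0), (0,0,2), (0,0,4), (0,0,6), (0,0,8), (0,0,10), (0,0,12), (0,2,0), (0,2,2), (0,2,4), (0,2,6), (0,2,8) ...
Target (A=0, B=5, C=7) not in reachable set → no.

Answer: no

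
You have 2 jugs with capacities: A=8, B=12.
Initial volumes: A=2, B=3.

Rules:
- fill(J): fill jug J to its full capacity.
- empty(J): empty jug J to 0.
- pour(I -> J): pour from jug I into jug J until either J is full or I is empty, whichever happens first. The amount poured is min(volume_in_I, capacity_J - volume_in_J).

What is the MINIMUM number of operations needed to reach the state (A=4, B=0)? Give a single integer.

Answer: 5

Derivation:
BFS from (A=2, B=3). One shortest path:
  1. empty(A) -> (A=0 B=3)
  2. fill(B) -> (A=0 B=12)
  3. pour(B -> A) -> (A=8 B=4)
  4. empty(A) -> (A=0 B=4)
  5. pour(B -> A) -> (A=4 B=0)
Reached target in 5 moves.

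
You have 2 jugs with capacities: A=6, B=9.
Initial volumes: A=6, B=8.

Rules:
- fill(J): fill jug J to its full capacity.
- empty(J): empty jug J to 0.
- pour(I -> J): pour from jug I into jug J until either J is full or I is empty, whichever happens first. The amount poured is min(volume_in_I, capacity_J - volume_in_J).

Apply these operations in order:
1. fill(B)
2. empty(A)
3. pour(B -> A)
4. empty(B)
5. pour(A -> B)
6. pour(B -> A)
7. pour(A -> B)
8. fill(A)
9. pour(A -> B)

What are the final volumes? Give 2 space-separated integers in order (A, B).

Answer: 3 9

Derivation:
Step 1: fill(B) -> (A=6 B=9)
Step 2: empty(A) -> (A=0 B=9)
Step 3: pour(B -> A) -> (A=6 B=3)
Step 4: empty(B) -> (A=6 B=0)
Step 5: pour(A -> B) -> (A=0 B=6)
Step 6: pour(B -> A) -> (A=6 B=0)
Step 7: pour(A -> B) -> (A=0 B=6)
Step 8: fill(A) -> (A=6 B=6)
Step 9: pour(A -> B) -> (A=3 B=9)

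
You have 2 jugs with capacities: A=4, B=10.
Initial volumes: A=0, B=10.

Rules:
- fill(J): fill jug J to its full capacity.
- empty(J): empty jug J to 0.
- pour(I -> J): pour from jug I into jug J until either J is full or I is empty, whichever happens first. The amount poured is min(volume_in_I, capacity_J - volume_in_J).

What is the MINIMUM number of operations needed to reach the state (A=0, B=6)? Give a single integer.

BFS from (A=0, B=10). One shortest path:
  1. pour(B -> A) -> (A=4 B=6)
  2. empty(A) -> (A=0 B=6)
Reached target in 2 moves.

Answer: 2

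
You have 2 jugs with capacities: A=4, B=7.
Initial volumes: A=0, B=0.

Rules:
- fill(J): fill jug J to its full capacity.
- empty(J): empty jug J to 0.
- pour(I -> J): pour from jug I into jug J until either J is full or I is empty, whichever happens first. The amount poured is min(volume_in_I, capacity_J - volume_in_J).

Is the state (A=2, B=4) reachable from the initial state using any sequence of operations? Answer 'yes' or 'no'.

Answer: no

Derivation:
BFS explored all 22 reachable states.
Reachable set includes: (0,0), (0,1), (0,2), (0,3), (0,4), (0,5), (0,6), (0,7), (1,0), (1,7), (2,0), (2,7) ...
Target (A=2, B=4) not in reachable set → no.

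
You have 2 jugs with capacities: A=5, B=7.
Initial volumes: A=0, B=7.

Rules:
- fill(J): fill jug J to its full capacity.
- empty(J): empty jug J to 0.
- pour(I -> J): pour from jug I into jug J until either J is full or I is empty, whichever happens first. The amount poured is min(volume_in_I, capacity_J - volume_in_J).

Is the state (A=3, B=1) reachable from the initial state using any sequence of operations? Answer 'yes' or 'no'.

BFS explored all 24 reachable states.
Reachable set includes: (0,0), (0,1), (0,2), (0,3), (0,4), (0,5), (0,6), (0,7), (1,0), (1,7), (2,0), (2,7) ...
Target (A=3, B=1) not in reachable set → no.

Answer: no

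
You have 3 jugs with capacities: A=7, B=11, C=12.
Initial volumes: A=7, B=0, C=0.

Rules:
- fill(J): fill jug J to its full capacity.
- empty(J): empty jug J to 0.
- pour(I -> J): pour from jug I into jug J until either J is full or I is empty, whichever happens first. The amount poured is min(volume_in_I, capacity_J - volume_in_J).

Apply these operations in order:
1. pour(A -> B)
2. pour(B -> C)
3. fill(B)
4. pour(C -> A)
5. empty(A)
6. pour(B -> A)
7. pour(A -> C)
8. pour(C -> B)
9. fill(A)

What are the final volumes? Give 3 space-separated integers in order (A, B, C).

Step 1: pour(A -> B) -> (A=0 B=7 C=0)
Step 2: pour(B -> C) -> (A=0 B=0 C=7)
Step 3: fill(B) -> (A=0 B=11 C=7)
Step 4: pour(C -> A) -> (A=7 B=11 C=0)
Step 5: empty(A) -> (A=0 B=11 C=0)
Step 6: pour(B -> A) -> (A=7 B=4 C=0)
Step 7: pour(A -> C) -> (A=0 B=4 C=7)
Step 8: pour(C -> B) -> (A=0 B=11 C=0)
Step 9: fill(A) -> (A=7 B=11 C=0)

Answer: 7 11 0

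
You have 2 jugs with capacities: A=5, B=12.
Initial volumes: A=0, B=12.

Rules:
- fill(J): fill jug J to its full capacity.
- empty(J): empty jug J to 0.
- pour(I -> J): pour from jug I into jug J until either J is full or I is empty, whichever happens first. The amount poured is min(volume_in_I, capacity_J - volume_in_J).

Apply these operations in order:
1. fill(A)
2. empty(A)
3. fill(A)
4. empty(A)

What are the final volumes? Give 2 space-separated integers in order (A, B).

Answer: 0 12

Derivation:
Step 1: fill(A) -> (A=5 B=12)
Step 2: empty(A) -> (A=0 B=12)
Step 3: fill(A) -> (A=5 B=12)
Step 4: empty(A) -> (A=0 B=12)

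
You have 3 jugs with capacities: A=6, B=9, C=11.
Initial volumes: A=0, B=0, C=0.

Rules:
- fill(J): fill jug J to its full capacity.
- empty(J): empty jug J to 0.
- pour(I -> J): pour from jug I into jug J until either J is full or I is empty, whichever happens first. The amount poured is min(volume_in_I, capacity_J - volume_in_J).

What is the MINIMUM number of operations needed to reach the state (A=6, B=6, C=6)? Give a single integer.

BFS from (A=0, B=0, C=0). One shortest path:
  1. fill(A) -> (A=6 B=0 C=0)
  2. pour(A -> B) -> (A=0 B=6 C=0)
  3. fill(A) -> (A=6 B=6 C=0)
  4. pour(A -> C) -> (A=0 B=6 C=6)
  5. fill(A) -> (A=6 B=6 C=6)
Reached target in 5 moves.

Answer: 5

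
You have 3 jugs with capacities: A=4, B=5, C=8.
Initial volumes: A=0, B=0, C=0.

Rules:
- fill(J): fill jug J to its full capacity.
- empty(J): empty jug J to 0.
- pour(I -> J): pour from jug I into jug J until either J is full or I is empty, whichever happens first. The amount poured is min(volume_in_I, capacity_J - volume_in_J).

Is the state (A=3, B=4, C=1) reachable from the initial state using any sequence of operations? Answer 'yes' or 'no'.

Answer: no

Derivation:
BFS explored all 186 reachable states.
Reachable set includes: (0,0,0), (0,0,1), (0,0,2), (0,0,3), (0,0,4), (0,0,5), (0,0,6), (0,0,7), (0,0,8), (0,1,0), (0,1,1), (0,1,2) ...
Target (A=3, B=4, C=1) not in reachable set → no.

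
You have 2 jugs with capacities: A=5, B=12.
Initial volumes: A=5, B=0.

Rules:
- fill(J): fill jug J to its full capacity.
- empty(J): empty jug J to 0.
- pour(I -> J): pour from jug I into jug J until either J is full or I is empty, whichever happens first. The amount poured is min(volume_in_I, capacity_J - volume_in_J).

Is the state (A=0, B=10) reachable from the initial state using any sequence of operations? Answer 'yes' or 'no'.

Answer: yes

Derivation:
BFS from (A=5, B=0):
  1. pour(A -> B) -> (A=0 B=5)
  2. fill(A) -> (A=5 B=5)
  3. pour(A -> B) -> (A=0 B=10)
Target reached → yes.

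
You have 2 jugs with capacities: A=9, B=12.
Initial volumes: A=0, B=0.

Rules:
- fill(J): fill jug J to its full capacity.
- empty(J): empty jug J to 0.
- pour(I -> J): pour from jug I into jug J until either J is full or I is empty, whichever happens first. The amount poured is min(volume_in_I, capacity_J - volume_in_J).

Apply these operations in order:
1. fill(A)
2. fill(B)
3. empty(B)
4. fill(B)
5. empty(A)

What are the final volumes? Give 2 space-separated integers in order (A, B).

Answer: 0 12

Derivation:
Step 1: fill(A) -> (A=9 B=0)
Step 2: fill(B) -> (A=9 B=12)
Step 3: empty(B) -> (A=9 B=0)
Step 4: fill(B) -> (A=9 B=12)
Step 5: empty(A) -> (A=0 B=12)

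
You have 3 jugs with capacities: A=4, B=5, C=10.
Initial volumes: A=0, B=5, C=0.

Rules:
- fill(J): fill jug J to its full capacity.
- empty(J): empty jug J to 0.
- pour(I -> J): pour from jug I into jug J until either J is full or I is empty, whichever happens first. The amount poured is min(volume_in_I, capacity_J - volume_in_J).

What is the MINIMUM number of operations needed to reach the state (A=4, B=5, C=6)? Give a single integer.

Answer: 2

Derivation:
BFS from (A=0, B=5, C=0). One shortest path:
  1. fill(C) -> (A=0 B=5 C=10)
  2. pour(C -> A) -> (A=4 B=5 C=6)
Reached target in 2 moves.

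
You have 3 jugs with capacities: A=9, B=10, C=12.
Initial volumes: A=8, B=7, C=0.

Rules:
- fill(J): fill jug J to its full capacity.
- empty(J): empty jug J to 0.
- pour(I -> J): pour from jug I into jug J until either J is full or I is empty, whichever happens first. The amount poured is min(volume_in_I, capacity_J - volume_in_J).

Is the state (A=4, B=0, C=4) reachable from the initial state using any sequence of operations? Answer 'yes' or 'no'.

Answer: yes

Derivation:
BFS from (A=8, B=7, C=0):
  1. fill(A) -> (A=9 B=7 C=0)
  2. pour(B -> C) -> (A=9 B=0 C=7)
  3. pour(A -> C) -> (A=4 B=0 C=12)
  4. pour(C -> B) -> (A=4 B=10 C=2)
  5. empty(B) -> (A=4 B=0 C=2)
  6. pour(C -> B) -> (A=4 B=2 C=0)
  7. fill(C) -> (A=4 B=2 C=12)
  8. pour(C -> B) -> (A=4 B=10 C=4)
  9. empty(B) -> (A=4 B=0 C=4)
Target reached → yes.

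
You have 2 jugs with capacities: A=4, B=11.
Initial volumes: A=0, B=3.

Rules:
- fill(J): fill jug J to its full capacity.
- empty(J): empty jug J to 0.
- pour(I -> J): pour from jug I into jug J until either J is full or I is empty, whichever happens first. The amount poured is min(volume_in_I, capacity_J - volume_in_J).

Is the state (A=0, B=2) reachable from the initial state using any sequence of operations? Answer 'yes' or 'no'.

Answer: yes

Derivation:
BFS from (A=0, B=3):
  1. pour(B -> A) -> (A=3 B=0)
  2. fill(B) -> (A=3 B=11)
  3. pour(B -> A) -> (A=4 B=10)
  4. empty(A) -> (A=0 B=10)
  5. pour(B -> A) -> (A=4 B=6)
  6. empty(A) -> (A=0 B=6)
  7. pour(B -> A) -> (A=4 B=2)
  8. empty(A) -> (A=0 B=2)
Target reached → yes.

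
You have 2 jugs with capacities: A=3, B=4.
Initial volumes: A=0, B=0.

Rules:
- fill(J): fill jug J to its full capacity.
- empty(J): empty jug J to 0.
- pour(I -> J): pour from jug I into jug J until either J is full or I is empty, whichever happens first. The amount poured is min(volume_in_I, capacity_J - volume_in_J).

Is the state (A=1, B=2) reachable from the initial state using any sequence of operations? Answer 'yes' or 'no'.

Answer: no

Derivation:
BFS explored all 14 reachable states.
Reachable set includes: (0,0), (0,1), (0,2), (0,3), (0,4), (1,0), (1,4), (2,0), (2,4), (3,0), (3,1), (3,2) ...
Target (A=1, B=2) not in reachable set → no.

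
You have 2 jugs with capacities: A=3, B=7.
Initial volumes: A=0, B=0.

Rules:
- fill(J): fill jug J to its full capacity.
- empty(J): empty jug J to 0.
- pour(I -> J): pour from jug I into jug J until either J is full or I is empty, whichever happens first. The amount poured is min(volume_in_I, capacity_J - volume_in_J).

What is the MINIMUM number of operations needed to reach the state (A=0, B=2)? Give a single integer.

BFS from (A=0, B=0). One shortest path:
  1. fill(A) -> (A=3 B=0)
  2. pour(A -> B) -> (A=0 B=3)
  3. fill(A) -> (A=3 B=3)
  4. pour(A -> B) -> (A=0 B=6)
  5. fill(A) -> (A=3 B=6)
  6. pour(A -> B) -> (A=2 B=7)
  7. empty(B) -> (A=2 B=0)
  8. pour(A -> B) -> (A=0 B=2)
Reached target in 8 moves.

Answer: 8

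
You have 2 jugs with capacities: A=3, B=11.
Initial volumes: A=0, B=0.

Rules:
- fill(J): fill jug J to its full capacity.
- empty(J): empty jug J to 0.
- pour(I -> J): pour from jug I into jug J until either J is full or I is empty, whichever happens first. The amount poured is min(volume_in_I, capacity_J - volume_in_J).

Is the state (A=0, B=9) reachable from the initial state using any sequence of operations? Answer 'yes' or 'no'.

BFS from (A=0, B=0):
  1. fill(A) -> (A=3 B=0)
  2. pour(A -> B) -> (A=0 B=3)
  3. fill(A) -> (A=3 B=3)
  4. pour(A -> B) -> (A=0 B=6)
  5. fill(A) -> (A=3 B=6)
  6. pour(A -> B) -> (A=0 B=9)
Target reached → yes.

Answer: yes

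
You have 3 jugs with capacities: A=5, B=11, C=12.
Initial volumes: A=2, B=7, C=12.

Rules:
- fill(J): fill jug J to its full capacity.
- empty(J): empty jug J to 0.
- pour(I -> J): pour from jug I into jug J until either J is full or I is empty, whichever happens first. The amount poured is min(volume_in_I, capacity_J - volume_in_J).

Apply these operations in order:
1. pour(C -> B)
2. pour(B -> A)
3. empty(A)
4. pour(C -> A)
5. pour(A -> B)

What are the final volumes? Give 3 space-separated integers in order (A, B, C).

Step 1: pour(C -> B) -> (A=2 B=11 C=8)
Step 2: pour(B -> A) -> (A=5 B=8 C=8)
Step 3: empty(A) -> (A=0 B=8 C=8)
Step 4: pour(C -> A) -> (A=5 B=8 C=3)
Step 5: pour(A -> B) -> (A=2 B=11 C=3)

Answer: 2 11 3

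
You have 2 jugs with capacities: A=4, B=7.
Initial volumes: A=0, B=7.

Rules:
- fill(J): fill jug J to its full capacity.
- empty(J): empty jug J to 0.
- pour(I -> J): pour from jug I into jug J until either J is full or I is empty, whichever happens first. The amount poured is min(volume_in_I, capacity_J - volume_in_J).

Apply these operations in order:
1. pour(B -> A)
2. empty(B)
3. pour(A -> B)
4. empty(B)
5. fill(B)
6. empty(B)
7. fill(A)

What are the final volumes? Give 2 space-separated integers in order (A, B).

Step 1: pour(B -> A) -> (A=4 B=3)
Step 2: empty(B) -> (A=4 B=0)
Step 3: pour(A -> B) -> (A=0 B=4)
Step 4: empty(B) -> (A=0 B=0)
Step 5: fill(B) -> (A=0 B=7)
Step 6: empty(B) -> (A=0 B=0)
Step 7: fill(A) -> (A=4 B=0)

Answer: 4 0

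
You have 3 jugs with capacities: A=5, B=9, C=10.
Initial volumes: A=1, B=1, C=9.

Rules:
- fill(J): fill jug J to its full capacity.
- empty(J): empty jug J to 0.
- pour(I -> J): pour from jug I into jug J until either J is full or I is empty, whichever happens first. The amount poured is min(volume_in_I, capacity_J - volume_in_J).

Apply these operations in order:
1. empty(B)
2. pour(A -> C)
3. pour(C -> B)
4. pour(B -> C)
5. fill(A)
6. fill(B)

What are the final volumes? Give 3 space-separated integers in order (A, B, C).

Step 1: empty(B) -> (A=1 B=0 C=9)
Step 2: pour(A -> C) -> (A=0 B=0 C=10)
Step 3: pour(C -> B) -> (A=0 B=9 C=1)
Step 4: pour(B -> C) -> (A=0 B=0 C=10)
Step 5: fill(A) -> (A=5 B=0 C=10)
Step 6: fill(B) -> (A=5 B=9 C=10)

Answer: 5 9 10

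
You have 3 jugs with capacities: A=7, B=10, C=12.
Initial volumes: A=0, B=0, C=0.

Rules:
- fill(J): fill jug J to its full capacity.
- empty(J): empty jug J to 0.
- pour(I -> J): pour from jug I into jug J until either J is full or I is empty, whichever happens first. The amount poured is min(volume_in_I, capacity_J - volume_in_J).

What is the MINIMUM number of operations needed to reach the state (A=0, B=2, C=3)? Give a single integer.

BFS from (A=0, B=0, C=0). One shortest path:
  1. fill(C) -> (A=0 B=0 C=12)
  2. pour(C -> B) -> (A=0 B=10 C=2)
  3. pour(B -> A) -> (A=7 B=3 C=2)
  4. empty(A) -> (A=0 B=3 C=2)
  5. pour(B -> A) -> (A=3 B=0 C=2)
  6. pour(C -> B) -> (A=3 B=2 C=0)
  7. pour(A -> C) -> (A=0 B=2 C=3)
Reached target in 7 moves.

Answer: 7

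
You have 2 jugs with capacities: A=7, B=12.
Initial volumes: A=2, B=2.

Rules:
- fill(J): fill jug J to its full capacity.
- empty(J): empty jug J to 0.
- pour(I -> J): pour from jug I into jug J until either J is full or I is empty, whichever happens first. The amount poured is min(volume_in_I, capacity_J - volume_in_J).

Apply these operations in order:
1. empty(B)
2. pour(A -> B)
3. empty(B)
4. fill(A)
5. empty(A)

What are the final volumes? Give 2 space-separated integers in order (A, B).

Answer: 0 0

Derivation:
Step 1: empty(B) -> (A=2 B=0)
Step 2: pour(A -> B) -> (A=0 B=2)
Step 3: empty(B) -> (A=0 B=0)
Step 4: fill(A) -> (A=7 B=0)
Step 5: empty(A) -> (A=0 B=0)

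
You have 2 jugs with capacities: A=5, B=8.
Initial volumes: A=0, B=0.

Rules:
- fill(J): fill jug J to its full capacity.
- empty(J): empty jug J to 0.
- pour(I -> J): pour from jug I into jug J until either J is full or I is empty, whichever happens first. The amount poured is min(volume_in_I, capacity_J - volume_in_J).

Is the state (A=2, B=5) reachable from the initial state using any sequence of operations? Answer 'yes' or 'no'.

Answer: no

Derivation:
BFS explored all 26 reachable states.
Reachable set includes: (0,0), (0,1), (0,2), (0,3), (0,4), (0,5), (0,6), (0,7), (0,8), (1,0), (1,8), (2,0) ...
Target (A=2, B=5) not in reachable set → no.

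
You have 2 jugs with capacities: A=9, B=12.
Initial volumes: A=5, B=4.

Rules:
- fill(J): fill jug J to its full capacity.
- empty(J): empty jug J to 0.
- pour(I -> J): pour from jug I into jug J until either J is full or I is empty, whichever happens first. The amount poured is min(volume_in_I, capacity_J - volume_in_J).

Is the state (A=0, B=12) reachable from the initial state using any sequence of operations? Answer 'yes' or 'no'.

BFS from (A=5, B=4):
  1. empty(A) -> (A=0 B=4)
  2. fill(B) -> (A=0 B=12)
Target reached → yes.

Answer: yes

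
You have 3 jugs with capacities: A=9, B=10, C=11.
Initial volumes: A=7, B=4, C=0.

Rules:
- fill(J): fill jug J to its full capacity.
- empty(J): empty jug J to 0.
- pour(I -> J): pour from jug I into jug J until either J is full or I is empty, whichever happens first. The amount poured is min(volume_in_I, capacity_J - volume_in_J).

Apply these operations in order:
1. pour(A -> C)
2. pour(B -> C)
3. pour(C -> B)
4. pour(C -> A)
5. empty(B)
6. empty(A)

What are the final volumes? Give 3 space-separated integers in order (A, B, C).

Answer: 0 0 0

Derivation:
Step 1: pour(A -> C) -> (A=0 B=4 C=7)
Step 2: pour(B -> C) -> (A=0 B=0 C=11)
Step 3: pour(C -> B) -> (A=0 B=10 C=1)
Step 4: pour(C -> A) -> (A=1 B=10 C=0)
Step 5: empty(B) -> (A=1 B=0 C=0)
Step 6: empty(A) -> (A=0 B=0 C=0)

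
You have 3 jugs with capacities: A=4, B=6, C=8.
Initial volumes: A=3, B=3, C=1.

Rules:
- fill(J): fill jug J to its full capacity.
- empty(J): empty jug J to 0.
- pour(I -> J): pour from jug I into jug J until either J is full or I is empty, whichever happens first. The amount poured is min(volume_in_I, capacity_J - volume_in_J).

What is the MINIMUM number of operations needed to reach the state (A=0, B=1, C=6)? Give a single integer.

Answer: 4

Derivation:
BFS from (A=3, B=3, C=1). One shortest path:
  1. pour(A -> B) -> (A=0 B=6 C=1)
  2. pour(C -> A) -> (A=1 B=6 C=0)
  3. pour(B -> C) -> (A=1 B=0 C=6)
  4. pour(A -> B) -> (A=0 B=1 C=6)
Reached target in 4 moves.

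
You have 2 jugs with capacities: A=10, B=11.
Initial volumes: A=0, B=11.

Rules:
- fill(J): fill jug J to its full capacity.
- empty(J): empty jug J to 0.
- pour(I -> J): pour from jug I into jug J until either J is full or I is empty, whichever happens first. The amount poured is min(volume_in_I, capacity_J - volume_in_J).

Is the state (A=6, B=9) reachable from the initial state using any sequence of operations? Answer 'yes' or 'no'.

BFS explored all 42 reachable states.
Reachable set includes: (0,0), (0,1), (0,2), (0,3), (0,4), (0,5), (0,6), (0,7), (0,8), (0,9), (0,10), (0,11) ...
Target (A=6, B=9) not in reachable set → no.

Answer: no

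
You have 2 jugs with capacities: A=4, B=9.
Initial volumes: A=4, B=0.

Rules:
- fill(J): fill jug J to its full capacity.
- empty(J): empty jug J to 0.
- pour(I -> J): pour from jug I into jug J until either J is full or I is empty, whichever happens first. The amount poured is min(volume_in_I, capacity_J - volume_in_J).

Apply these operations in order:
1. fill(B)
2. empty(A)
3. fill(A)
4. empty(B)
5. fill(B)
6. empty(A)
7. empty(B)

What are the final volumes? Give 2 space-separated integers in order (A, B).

Answer: 0 0

Derivation:
Step 1: fill(B) -> (A=4 B=9)
Step 2: empty(A) -> (A=0 B=9)
Step 3: fill(A) -> (A=4 B=9)
Step 4: empty(B) -> (A=4 B=0)
Step 5: fill(B) -> (A=4 B=9)
Step 6: empty(A) -> (A=0 B=9)
Step 7: empty(B) -> (A=0 B=0)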